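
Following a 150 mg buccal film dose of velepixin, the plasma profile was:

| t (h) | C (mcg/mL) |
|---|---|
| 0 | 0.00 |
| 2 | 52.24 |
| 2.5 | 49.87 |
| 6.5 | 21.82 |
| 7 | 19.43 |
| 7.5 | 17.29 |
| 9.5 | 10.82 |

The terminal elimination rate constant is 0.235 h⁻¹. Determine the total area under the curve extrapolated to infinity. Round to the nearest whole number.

Trapezoidal AUC_0→9.5:
  [0→2]: (0.00+52.24)/2 × 2 = 52.24
  [2→2.5]: (52.24+49.87)/2 × 0.5 = 25.5275
  [2.5→6.5]: (49.87+21.82)/2 × 4 = 143.38
  [6.5→7]: (21.82+19.43)/2 × 0.5 = 10.3125
  [7→7.5]: (19.43+17.29)/2 × 0.5 = 9.18
  [7.5→9.5]: (17.29+10.82)/2 × 2 = 28.11
  Sum = 268.75 mcg/mL·h
Extrapolated tail: C_last / k_e = 10.82 / 0.235 = 46.043
AUC_0→∞ = 268.75 + 46.043 = 314.793 mcg/mL·h

AUC = 315 mcg/mL·h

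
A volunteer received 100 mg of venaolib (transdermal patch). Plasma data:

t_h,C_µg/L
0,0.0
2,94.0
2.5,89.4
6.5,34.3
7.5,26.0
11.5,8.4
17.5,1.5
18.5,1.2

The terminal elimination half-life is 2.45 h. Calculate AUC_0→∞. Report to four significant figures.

AUC = 521.5 µg/L·h

Trapezoidal AUC_0→18.5:
  [0→2]: (0.0+94.0)/2 × 2 = 94.0
  [2→2.5]: (94.0+89.4)/2 × 0.5 = 45.85
  [2.5→6.5]: (89.4+34.3)/2 × 4 = 247.4
  [6.5→7.5]: (34.3+26.0)/2 × 1 = 30.15
  [7.5→11.5]: (26.0+8.4)/2 × 4 = 68.8
  [11.5→17.5]: (8.4+1.5)/2 × 6 = 29.7
  [17.5→18.5]: (1.5+1.2)/2 × 1 = 1.35
  Sum = 517.25 µg/L·h
k_e = ln2 / t½ = 0.693147 / 2.45 = 0.2829 h^-1
Extrapolated tail: C_last / k_e = 1.2 / 0.2829 = 4.242
AUC_0→∞ = 517.25 + 4.242 = 521.492 µg/L·h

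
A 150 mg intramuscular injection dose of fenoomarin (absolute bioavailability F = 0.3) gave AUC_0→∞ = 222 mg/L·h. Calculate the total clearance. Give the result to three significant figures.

CL = 0.203 L/h

CL = F × Dose / AUC_0→∞
   = 0.3 × 150 / 222 = 0.202703 L/h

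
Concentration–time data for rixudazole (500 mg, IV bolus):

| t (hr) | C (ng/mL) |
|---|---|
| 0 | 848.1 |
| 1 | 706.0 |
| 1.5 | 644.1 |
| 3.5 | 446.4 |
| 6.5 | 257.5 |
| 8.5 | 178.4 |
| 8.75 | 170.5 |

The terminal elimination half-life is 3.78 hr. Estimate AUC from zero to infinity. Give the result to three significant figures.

Trapezoidal AUC_0→8.75:
  [0→1]: (848.1+706.0)/2 × 1 = 777.05
  [1→1.5]: (706.0+644.1)/2 × 0.5 = 337.525
  [1.5→3.5]: (644.1+446.4)/2 × 2 = 1090.5
  [3.5→6.5]: (446.4+257.5)/2 × 3 = 1055.85
  [6.5→8.5]: (257.5+178.4)/2 × 2 = 435.9
  [8.5→8.75]: (178.4+170.5)/2 × 0.25 = 43.6125
  Sum = 3740.4375 ng/mL·hr
k_e = ln2 / t½ = 0.693147 / 3.78 = 0.1834 hr^-1
Extrapolated tail: C_last / k_e = 170.5 / 0.1834 = 929.662
AUC_0→∞ = 3740.4375 + 929.662 = 4670.0995 ng/mL·hr

AUC = 4670 ng/mL·hr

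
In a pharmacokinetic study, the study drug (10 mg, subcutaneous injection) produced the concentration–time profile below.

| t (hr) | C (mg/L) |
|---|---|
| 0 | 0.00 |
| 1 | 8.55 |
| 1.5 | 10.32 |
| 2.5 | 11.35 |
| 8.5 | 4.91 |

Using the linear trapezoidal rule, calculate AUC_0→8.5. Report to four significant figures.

Trapezoidal AUC_0→8.5:
  [0→1]: (0.00+8.55)/2 × 1 = 4.275
  [1→1.5]: (8.55+10.32)/2 × 0.5 = 4.7175
  [1.5→2.5]: (10.32+11.35)/2 × 1 = 10.835
  [2.5→8.5]: (11.35+4.91)/2 × 6 = 48.78
  Sum = 68.6075 mg/L·hr

AUC = 68.61 mg/L·hr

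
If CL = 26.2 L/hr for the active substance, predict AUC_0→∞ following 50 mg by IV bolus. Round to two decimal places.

AUC_0→∞ = Dose_iv / CL
        = 50 / 26.2 = 1.9084 mg/L·hr

AUC = 1.91 mg/L·hr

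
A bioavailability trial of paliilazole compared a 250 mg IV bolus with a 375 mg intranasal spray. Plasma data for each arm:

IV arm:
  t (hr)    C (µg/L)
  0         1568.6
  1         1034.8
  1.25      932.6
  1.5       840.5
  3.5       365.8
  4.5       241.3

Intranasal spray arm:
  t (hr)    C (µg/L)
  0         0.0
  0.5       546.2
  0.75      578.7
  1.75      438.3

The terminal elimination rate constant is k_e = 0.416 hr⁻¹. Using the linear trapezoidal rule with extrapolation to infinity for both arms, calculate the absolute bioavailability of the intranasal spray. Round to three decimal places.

Trapezoidal AUC_0→4.5 (IV):
  [0→1]: (1568.6+1034.8)/2 × 1 = 1301.7
  [1→1.25]: (1034.8+932.6)/2 × 0.25 = 245.925
  [1.25→1.5]: (932.6+840.5)/2 × 0.25 = 221.6375
  [1.5→3.5]: (840.5+365.8)/2 × 2 = 1206.3
  [3.5→4.5]: (365.8+241.3)/2 × 1 = 303.55
  Sum = 3279.1125 µg/L·hr
IV tail: 241.3/0.416 = 580.048; AUC_iv,0→∞ = 3279.1125 + 580.048 = 3859.1605 µg/L·hr
Trapezoidal AUC_0→1.75 (intranasal spray):
  [0→0.5]: (0.0+546.2)/2 × 0.5 = 136.55
  [0.5→0.75]: (546.2+578.7)/2 × 0.25 = 140.6125
  [0.75→1.75]: (578.7+438.3)/2 × 1 = 508.5
  Sum = 785.6625 µg/L·hr
intranasal spray tail: 438.3/0.416 = 1053.606; AUC_ev,0→∞ = 785.6625 + 1053.606 = 1839.2685 µg/L·hr
F = (AUC_ev/D_ev)/(AUC_iv/D_iv) = (1839.2685/375)/(3859.1605/250) = 4.904716/15.436642 = 0.3177

F = 0.318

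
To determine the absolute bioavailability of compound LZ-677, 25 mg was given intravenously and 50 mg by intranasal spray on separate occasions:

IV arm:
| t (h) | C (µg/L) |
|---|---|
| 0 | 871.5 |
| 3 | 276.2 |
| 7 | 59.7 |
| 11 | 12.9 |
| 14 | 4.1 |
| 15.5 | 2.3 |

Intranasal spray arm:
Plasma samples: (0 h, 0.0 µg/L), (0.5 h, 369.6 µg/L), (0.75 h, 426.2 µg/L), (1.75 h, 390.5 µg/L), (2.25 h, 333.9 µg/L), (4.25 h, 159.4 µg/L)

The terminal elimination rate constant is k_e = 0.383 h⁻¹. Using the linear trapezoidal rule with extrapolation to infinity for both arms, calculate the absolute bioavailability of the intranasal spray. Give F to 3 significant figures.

F = 0.328

Trapezoidal AUC_0→15.5 (IV):
  [0→3]: (871.5+276.2)/2 × 3 = 1721.55
  [3→7]: (276.2+59.7)/2 × 4 = 671.8
  [7→11]: (59.7+12.9)/2 × 4 = 145.2
  [11→14]: (12.9+4.1)/2 × 3 = 25.5
  [14→15.5]: (4.1+2.3)/2 × 1.5 = 4.8
  Sum = 2568.85 µg/L·h
IV tail: 2.3/0.383 = 6.005; AUC_iv,0→∞ = 2568.85 + 6.005 = 2574.855 µg/L·h
Trapezoidal AUC_0→4.25 (intranasal spray):
  [0→0.5]: (0.0+369.6)/2 × 0.5 = 92.4
  [0.5→0.75]: (369.6+426.2)/2 × 0.25 = 99.475
  [0.75→1.75]: (426.2+390.5)/2 × 1 = 408.35
  [1.75→2.25]: (390.5+333.9)/2 × 0.5 = 181.1
  [2.25→4.25]: (333.9+159.4)/2 × 2 = 493.3
  Sum = 1274.625 µg/L·h
intranasal spray tail: 159.4/0.383 = 416.188; AUC_ev,0→∞ = 1274.625 + 416.188 = 1690.813 µg/L·h
F = (AUC_ev/D_ev)/(AUC_iv/D_iv) = (1690.813/50)/(2574.855/25) = 33.81626/102.9942 = 0.3283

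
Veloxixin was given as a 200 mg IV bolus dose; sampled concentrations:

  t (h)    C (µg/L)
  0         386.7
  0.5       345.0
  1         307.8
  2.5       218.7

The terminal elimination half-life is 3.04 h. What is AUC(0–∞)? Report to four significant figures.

AUC = 1700 µg/L·h

Trapezoidal AUC_0→2.5:
  [0→0.5]: (386.7+345.0)/2 × 0.5 = 182.925
  [0.5→1]: (345.0+307.8)/2 × 0.5 = 163.2
  [1→2.5]: (307.8+218.7)/2 × 1.5 = 394.875
  Sum = 741.0 µg/L·h
k_e = ln2 / t½ = 0.693147 / 3.04 = 0.2280 h^-1
Extrapolated tail: C_last / k_e = 218.7 / 0.228 = 959.211
AUC_0→∞ = 741.0 + 959.211 = 1700.211 µg/L·h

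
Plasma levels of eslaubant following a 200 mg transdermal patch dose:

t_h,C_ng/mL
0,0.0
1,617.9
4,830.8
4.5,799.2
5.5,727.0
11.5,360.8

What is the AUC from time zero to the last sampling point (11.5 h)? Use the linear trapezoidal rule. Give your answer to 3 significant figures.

Trapezoidal AUC_0→11.5:
  [0→1]: (0.0+617.9)/2 × 1 = 308.95
  [1→4]: (617.9+830.8)/2 × 3 = 2173.05
  [4→4.5]: (830.8+799.2)/2 × 0.5 = 407.5
  [4.5→5.5]: (799.2+727.0)/2 × 1 = 763.1
  [5.5→11.5]: (727.0+360.8)/2 × 6 = 3263.4
  Sum = 6916.0 ng/mL·h

AUC = 6920 ng/mL·h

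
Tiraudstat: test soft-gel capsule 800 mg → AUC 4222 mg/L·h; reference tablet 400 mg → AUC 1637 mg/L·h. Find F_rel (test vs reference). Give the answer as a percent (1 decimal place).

F_rel = (AUC_test/D_test) / (AUC_ref/D_ref)
      = (4222/800) / (1637/400)
      = 5.2775 / 4.0925 = 1.2896 = 128.96%

F_rel = 129.0%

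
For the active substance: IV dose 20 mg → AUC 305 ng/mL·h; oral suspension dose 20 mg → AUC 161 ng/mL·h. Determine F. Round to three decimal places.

F = 0.528

F = (AUC_ev / D_ev) / (AUC_iv / D_iv)
  = (161/20) / (305/20)
  = 8.05 / 15.25 = 0.5279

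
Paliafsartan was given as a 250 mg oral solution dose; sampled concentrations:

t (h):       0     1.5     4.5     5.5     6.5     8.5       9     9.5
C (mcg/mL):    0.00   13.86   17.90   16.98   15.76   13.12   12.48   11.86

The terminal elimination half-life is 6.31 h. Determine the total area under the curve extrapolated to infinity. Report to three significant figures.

AUC = 241 mcg/mL·h

Trapezoidal AUC_0→9.5:
  [0→1.5]: (0.00+13.86)/2 × 1.5 = 10.395
  [1.5→4.5]: (13.86+17.90)/2 × 3 = 47.64
  [4.5→5.5]: (17.90+16.98)/2 × 1 = 17.44
  [5.5→6.5]: (16.98+15.76)/2 × 1 = 16.37
  [6.5→8.5]: (15.76+13.12)/2 × 2 = 28.88
  [8.5→9]: (13.12+12.48)/2 × 0.5 = 6.4
  [9→9.5]: (12.48+11.86)/2 × 0.5 = 6.085
  Sum = 133.21 mcg/mL·h
k_e = ln2 / t½ = 0.693147 / 6.31 = 0.1098 h^-1
Extrapolated tail: C_last / k_e = 11.86 / 0.1098 = 108.015
AUC_0→∞ = 133.21 + 108.015 = 241.225 mcg/mL·h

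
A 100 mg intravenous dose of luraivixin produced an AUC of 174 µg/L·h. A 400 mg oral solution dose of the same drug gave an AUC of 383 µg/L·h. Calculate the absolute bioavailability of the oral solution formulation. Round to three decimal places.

F = (AUC_ev / D_ev) / (AUC_iv / D_iv)
  = (383/400) / (174/100)
  = 0.9575 / 1.74 = 0.5503

F = 0.550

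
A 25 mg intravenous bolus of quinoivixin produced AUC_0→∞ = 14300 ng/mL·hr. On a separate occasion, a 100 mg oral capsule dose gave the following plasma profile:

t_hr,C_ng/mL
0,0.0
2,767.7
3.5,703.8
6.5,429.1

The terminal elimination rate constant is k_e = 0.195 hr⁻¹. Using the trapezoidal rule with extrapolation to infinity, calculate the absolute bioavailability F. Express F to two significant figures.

Trapezoidal AUC_0→6.5 (oral capsule):
  [0→2]: (0.0+767.7)/2 × 2 = 767.7
  [2→3.5]: (767.7+703.8)/2 × 1.5 = 1103.625
  [3.5→6.5]: (703.8+429.1)/2 × 3 = 1699.35
  Sum = 3570.675 ng/mL·hr
Tail: C_last/k_e = 429.1/0.195 = 2200.513
AUC_0→∞ (oral capsule) = 3570.675 + 2200.513 = 5771.188 ng/mL·hr
F = (AUC_ev/D_ev)/(AUC_iv/D_iv) = (5771.188/100)/(14300/25) = 57.71188/572 = 0.1009

F = 0.10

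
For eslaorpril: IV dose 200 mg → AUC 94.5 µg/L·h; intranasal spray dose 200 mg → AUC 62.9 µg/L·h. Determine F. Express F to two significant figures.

F = 0.67

F = (AUC_ev / D_ev) / (AUC_iv / D_iv)
  = (62.9/200) / (94.5/200)
  = 0.3145 / 0.4725 = 0.6656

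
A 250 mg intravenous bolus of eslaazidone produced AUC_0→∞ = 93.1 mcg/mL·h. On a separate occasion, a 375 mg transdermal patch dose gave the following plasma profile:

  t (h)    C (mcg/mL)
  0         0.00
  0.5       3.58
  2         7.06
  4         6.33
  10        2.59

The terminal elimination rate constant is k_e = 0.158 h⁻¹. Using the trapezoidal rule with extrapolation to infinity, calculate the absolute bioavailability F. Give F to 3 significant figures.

Trapezoidal AUC_0→10 (transdermal patch):
  [0→0.5]: (0.00+3.58)/2 × 0.5 = 0.895
  [0.5→2]: (3.58+7.06)/2 × 1.5 = 7.98
  [2→4]: (7.06+6.33)/2 × 2 = 13.39
  [4→10]: (6.33+2.59)/2 × 6 = 26.76
  Sum = 49.025 mcg/mL·h
Tail: C_last/k_e = 2.59/0.158 = 16.392
AUC_0→∞ (transdermal patch) = 49.025 + 16.392 = 65.417 mcg/mL·h
F = (AUC_ev/D_ev)/(AUC_iv/D_iv) = (65.417/375)/(93.1/250) = 0.174445/0.3724 = 0.4684

F = 0.468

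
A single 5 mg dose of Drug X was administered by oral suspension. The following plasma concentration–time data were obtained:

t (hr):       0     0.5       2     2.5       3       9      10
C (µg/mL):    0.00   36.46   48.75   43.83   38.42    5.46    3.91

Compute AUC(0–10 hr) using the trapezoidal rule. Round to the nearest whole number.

AUC = 253 µg/mL·hr

Trapezoidal AUC_0→10:
  [0→0.5]: (0.00+36.46)/2 × 0.5 = 9.115
  [0.5→2]: (36.46+48.75)/2 × 1.5 = 63.9075
  [2→2.5]: (48.75+43.83)/2 × 0.5 = 23.145
  [2.5→3]: (43.83+38.42)/2 × 0.5 = 20.5625
  [3→9]: (38.42+5.46)/2 × 6 = 131.64
  [9→10]: (5.46+3.91)/2 × 1 = 4.685
  Sum = 253.055 µg/mL·hr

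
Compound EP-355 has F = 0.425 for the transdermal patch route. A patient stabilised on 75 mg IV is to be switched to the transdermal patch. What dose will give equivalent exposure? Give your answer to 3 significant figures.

For equal systemic exposure: F × D_ev = D_iv
D_ev = D_iv / F = 75 / 0.425 = 176.471 mg

D_transdermal = 176 mg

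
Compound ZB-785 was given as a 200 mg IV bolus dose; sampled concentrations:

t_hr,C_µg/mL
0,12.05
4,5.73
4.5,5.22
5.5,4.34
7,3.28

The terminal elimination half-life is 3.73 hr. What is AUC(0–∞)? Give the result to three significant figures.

Trapezoidal AUC_0→7:
  [0→4]: (12.05+5.73)/2 × 4 = 35.56
  [4→4.5]: (5.73+5.22)/2 × 0.5 = 2.7375
  [4.5→5.5]: (5.22+4.34)/2 × 1 = 4.78
  [5.5→7]: (4.34+3.28)/2 × 1.5 = 5.715
  Sum = 48.7925 µg/mL·hr
k_e = ln2 / t½ = 0.693147 / 3.73 = 0.1858 hr^-1
Extrapolated tail: C_last / k_e = 3.28 / 0.1858 = 17.653
AUC_0→∞ = 48.7925 + 17.653 = 66.4455 µg/mL·hr

AUC = 66.4 µg/mL·hr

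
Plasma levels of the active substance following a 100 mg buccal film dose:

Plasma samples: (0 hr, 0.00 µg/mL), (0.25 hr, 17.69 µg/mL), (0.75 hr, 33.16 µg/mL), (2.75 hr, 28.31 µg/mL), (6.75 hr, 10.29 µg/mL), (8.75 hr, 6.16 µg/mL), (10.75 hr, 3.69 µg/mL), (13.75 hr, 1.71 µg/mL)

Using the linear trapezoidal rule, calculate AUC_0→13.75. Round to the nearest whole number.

AUC = 188 µg/mL·hr

Trapezoidal AUC_0→13.75:
  [0→0.25]: (0.00+17.69)/2 × 0.25 = 2.21125
  [0.25→0.75]: (17.69+33.16)/2 × 0.5 = 12.7125
  [0.75→2.75]: (33.16+28.31)/2 × 2 = 61.47
  [2.75→6.75]: (28.31+10.29)/2 × 4 = 77.2
  [6.75→8.75]: (10.29+6.16)/2 × 2 = 16.45
  [8.75→10.75]: (6.16+3.69)/2 × 2 = 9.85
  [10.75→13.75]: (3.69+1.71)/2 × 3 = 8.1
  Sum = 187.99375 µg/mL·hr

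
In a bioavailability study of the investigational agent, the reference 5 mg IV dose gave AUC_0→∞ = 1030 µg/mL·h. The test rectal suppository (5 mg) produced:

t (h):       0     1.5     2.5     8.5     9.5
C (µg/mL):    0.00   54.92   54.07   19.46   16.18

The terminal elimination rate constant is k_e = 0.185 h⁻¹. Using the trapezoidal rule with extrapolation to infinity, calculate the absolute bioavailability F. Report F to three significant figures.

Trapezoidal AUC_0→9.5 (rectal suppository):
  [0→1.5]: (0.00+54.92)/2 × 1.5 = 41.19
  [1.5→2.5]: (54.92+54.07)/2 × 1 = 54.495
  [2.5→8.5]: (54.07+19.46)/2 × 6 = 220.59
  [8.5→9.5]: (19.46+16.18)/2 × 1 = 17.82
  Sum = 334.095 µg/mL·h
Tail: C_last/k_e = 16.18/0.185 = 87.459
AUC_0→∞ (rectal suppository) = 334.095 + 87.459 = 421.554 µg/mL·h
F = (AUC_ev/D_ev)/(AUC_iv/D_iv) = (421.554/5)/(1030/5) = 84.3108/206 = 0.4093

F = 0.409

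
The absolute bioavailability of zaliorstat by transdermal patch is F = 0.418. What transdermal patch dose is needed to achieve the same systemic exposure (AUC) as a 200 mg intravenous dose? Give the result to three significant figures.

D_transdermal = 478 mg

For equal systemic exposure: F × D_ev = D_iv
D_ev = D_iv / F = 200 / 0.418 = 478.469 mg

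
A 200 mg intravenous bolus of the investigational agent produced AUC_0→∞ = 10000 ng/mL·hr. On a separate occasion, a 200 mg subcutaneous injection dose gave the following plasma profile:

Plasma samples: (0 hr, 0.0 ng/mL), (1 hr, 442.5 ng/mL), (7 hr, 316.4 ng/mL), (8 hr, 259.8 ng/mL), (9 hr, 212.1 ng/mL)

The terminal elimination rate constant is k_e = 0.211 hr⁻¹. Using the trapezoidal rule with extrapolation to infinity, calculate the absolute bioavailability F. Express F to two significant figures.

Trapezoidal AUC_0→9 (subcutaneous injection):
  [0→1]: (0.0+442.5)/2 × 1 = 221.25
  [1→7]: (442.5+316.4)/2 × 6 = 2276.7
  [7→8]: (316.4+259.8)/2 × 1 = 288.1
  [8→9]: (259.8+212.1)/2 × 1 = 235.95
  Sum = 3022.0 ng/mL·hr
Tail: C_last/k_e = 212.1/0.211 = 1005.213
AUC_0→∞ (subcutaneous injection) = 3022.0 + 1005.213 = 4027.213 ng/mL·hr
F = (AUC_ev/D_ev)/(AUC_iv/D_iv) = (4027.213/200)/(10000/200) = 20.136065/50 = 0.4027

F = 0.40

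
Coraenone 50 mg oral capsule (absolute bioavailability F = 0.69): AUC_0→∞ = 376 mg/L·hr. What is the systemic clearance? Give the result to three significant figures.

CL = 0.0918 L/hr

CL = F × Dose / AUC_0→∞
   = 0.69 × 50 / 376 = 0.0917553 L/hr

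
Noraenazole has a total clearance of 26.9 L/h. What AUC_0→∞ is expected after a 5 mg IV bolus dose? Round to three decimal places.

AUC = 0.186 mg/L·h

AUC_0→∞ = Dose_iv / CL
        = 5 / 26.9 = 0.185874 mg/L·h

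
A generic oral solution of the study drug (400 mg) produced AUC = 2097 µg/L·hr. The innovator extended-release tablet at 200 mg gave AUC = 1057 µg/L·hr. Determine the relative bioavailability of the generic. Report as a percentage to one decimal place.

F_rel = (AUC_test/D_test) / (AUC_ref/D_ref)
      = (2097/400) / (1057/200)
      = 5.2425 / 5.285 = 0.9920 = 99.20%

F_rel = 99.2%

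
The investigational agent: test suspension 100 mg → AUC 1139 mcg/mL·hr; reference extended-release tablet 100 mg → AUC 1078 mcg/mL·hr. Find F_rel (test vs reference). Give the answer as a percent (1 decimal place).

F_rel = 105.7%

F_rel = (AUC_test/D_test) / (AUC_ref/D_ref)
      = (1139/100) / (1078/100)
      = 11.39 / 10.78 = 1.0566 = 105.66%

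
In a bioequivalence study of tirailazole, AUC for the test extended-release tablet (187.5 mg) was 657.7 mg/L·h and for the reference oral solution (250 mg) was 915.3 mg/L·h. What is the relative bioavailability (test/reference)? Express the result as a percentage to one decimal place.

F_rel = (AUC_test/D_test) / (AUC_ref/D_ref)
      = (657.7/187.5) / (915.3/250)
      = 3.50773 / 3.6612 = 0.9581 = 95.81%

F_rel = 95.8%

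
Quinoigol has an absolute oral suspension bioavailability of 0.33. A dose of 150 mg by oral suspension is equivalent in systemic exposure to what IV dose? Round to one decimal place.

D_iv = 49.5 mg

Systemic exposure from an extravascular dose = F × D_ev, so the equivalent IV dose is F × D_ev.
D_iv = F × D_ev = 0.33 × 150 = 49.5 mg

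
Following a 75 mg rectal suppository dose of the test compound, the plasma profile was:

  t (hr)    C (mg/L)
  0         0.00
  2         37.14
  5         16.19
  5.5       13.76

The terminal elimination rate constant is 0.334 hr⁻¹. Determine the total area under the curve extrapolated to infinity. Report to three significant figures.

Trapezoidal AUC_0→5.5:
  [0→2]: (0.00+37.14)/2 × 2 = 37.14
  [2→5]: (37.14+16.19)/2 × 3 = 79.995
  [5→5.5]: (16.19+13.76)/2 × 0.5 = 7.4875
  Sum = 124.6225 mg/L·hr
Extrapolated tail: C_last / k_e = 13.76 / 0.334 = 41.198
AUC_0→∞ = 124.6225 + 41.198 = 165.8205 mg/L·hr

AUC = 166 mg/L·hr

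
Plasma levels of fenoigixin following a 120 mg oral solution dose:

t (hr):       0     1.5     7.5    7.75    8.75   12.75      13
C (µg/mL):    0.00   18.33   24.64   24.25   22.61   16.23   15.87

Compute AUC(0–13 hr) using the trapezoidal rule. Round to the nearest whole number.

Trapezoidal AUC_0→13:
  [0→1.5]: (0.00+18.33)/2 × 1.5 = 13.7475
  [1.5→7.5]: (18.33+24.64)/2 × 6 = 128.91
  [7.5→7.75]: (24.64+24.25)/2 × 0.25 = 6.11125
  [7.75→8.75]: (24.25+22.61)/2 × 1 = 23.43
  [8.75→12.75]: (22.61+16.23)/2 × 4 = 77.68
  [12.75→13]: (16.23+15.87)/2 × 0.25 = 4.0125
  Sum = 253.89125 µg/mL·hr

AUC = 254 µg/mL·hr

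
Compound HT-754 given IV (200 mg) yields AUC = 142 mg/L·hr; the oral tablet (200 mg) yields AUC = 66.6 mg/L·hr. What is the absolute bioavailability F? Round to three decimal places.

F = (AUC_ev / D_ev) / (AUC_iv / D_iv)
  = (66.6/200) / (142/200)
  = 0.333 / 0.71 = 0.4690

F = 0.469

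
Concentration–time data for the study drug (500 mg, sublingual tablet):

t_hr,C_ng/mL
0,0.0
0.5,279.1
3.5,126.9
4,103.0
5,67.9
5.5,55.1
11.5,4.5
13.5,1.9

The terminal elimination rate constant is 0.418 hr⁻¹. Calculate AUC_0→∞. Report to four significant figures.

Trapezoidal AUC_0→13.5:
  [0→0.5]: (0.0+279.1)/2 × 0.5 = 69.775
  [0.5→3.5]: (279.1+126.9)/2 × 3 = 609.0
  [3.5→4]: (126.9+103.0)/2 × 0.5 = 57.475
  [4→5]: (103.0+67.9)/2 × 1 = 85.45
  [5→5.5]: (67.9+55.1)/2 × 0.5 = 30.75
  [5.5→11.5]: (55.1+4.5)/2 × 6 = 178.8
  [11.5→13.5]: (4.5+1.9)/2 × 2 = 6.4
  Sum = 1037.65 ng/mL·hr
Extrapolated tail: C_last / k_e = 1.9 / 0.418 = 4.545
AUC_0→∞ = 1037.65 + 4.545 = 1042.195 ng/mL·hr

AUC = 1042 ng/mL·hr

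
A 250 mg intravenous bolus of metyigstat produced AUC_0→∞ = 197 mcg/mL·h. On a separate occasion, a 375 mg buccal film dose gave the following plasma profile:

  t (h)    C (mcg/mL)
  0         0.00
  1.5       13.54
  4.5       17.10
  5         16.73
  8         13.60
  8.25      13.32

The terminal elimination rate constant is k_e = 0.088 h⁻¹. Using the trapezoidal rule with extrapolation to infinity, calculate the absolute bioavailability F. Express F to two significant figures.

F = 0.90

Trapezoidal AUC_0→8.25 (buccal film):
  [0→1.5]: (0.00+13.54)/2 × 1.5 = 10.155
  [1.5→4.5]: (13.54+17.10)/2 × 3 = 45.96
  [4.5→5]: (17.10+16.73)/2 × 0.5 = 8.4575
  [5→8]: (16.73+13.60)/2 × 3 = 45.495
  [8→8.25]: (13.60+13.32)/2 × 0.25 = 3.365
  Sum = 113.4325 mcg/mL·h
Tail: C_last/k_e = 13.32/0.088 = 151.364
AUC_0→∞ (buccal film) = 113.4325 + 151.364 = 264.7965 mcg/mL·h
F = (AUC_ev/D_ev)/(AUC_iv/D_iv) = (264.7965/375)/(197/250) = 0.706124/0.788 = 0.8961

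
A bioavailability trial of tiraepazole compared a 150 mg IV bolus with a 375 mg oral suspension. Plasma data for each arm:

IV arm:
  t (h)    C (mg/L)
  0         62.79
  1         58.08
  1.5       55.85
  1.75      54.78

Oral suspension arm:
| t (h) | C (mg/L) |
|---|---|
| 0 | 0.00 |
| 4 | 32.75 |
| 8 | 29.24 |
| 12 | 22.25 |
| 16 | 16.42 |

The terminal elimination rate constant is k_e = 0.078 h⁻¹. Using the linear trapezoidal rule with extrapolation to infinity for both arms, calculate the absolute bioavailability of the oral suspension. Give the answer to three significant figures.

F = 0.288

Trapezoidal AUC_0→1.75 (IV):
  [0→1]: (62.79+58.08)/2 × 1 = 60.435
  [1→1.5]: (58.08+55.85)/2 × 0.5 = 28.4825
  [1.5→1.75]: (55.85+54.78)/2 × 0.25 = 13.82875
  Sum = 102.74625 mg/L·h
IV tail: 54.78/0.078 = 702.308; AUC_iv,0→∞ = 102.74625 + 702.308 = 805.05425 mg/L·h
Trapezoidal AUC_0→16 (oral suspension):
  [0→4]: (0.00+32.75)/2 × 4 = 65.5
  [4→8]: (32.75+29.24)/2 × 4 = 123.98
  [8→12]: (29.24+22.25)/2 × 4 = 102.98
  [12→16]: (22.25+16.42)/2 × 4 = 77.34
  Sum = 369.8 mg/L·h
oral suspension tail: 16.42/0.078 = 210.513; AUC_ev,0→∞ = 369.8 + 210.513 = 580.313 mg/L·h
F = (AUC_ev/D_ev)/(AUC_iv/D_iv) = (580.313/375)/(805.05425/150) = 1.5475/5.36703 = 0.2883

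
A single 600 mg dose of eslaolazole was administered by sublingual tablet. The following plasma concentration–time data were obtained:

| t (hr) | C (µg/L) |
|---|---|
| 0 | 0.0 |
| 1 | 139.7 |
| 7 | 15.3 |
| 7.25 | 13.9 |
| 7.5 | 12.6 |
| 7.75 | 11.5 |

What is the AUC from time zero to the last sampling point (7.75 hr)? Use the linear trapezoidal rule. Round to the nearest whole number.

AUC = 545 µg/L·hr

Trapezoidal AUC_0→7.75:
  [0→1]: (0.0+139.7)/2 × 1 = 69.85
  [1→7]: (139.7+15.3)/2 × 6 = 465.0
  [7→7.25]: (15.3+13.9)/2 × 0.25 = 3.65
  [7.25→7.5]: (13.9+12.6)/2 × 0.25 = 3.3125
  [7.5→7.75]: (12.6+11.5)/2 × 0.25 = 3.0125
  Sum = 544.825 µg/L·hr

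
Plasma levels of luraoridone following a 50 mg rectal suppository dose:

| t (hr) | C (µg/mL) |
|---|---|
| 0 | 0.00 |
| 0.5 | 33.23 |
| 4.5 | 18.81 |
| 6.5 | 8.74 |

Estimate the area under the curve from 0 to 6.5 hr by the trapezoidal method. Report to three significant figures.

AUC = 140 µg/mL·hr

Trapezoidal AUC_0→6.5:
  [0→0.5]: (0.00+33.23)/2 × 0.5 = 8.3075
  [0.5→4.5]: (33.23+18.81)/2 × 4 = 104.08
  [4.5→6.5]: (18.81+8.74)/2 × 2 = 27.55
  Sum = 139.9375 µg/mL·hr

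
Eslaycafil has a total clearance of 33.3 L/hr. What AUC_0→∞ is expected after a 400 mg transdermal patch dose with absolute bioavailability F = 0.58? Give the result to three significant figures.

AUC_0→∞ = F × Dose / CL
        = 0.58 × 400 / 33.3 = 6.96697 mg/L·hr

AUC = 6.97 mg/L·hr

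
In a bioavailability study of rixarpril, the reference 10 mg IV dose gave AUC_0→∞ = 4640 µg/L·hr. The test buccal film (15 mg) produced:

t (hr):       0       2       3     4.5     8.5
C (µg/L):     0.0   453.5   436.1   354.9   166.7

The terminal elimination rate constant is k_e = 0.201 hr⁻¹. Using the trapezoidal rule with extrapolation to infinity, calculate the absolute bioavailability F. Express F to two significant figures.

Trapezoidal AUC_0→8.5 (buccal film):
  [0→2]: (0.0+453.5)/2 × 2 = 453.5
  [2→3]: (453.5+436.1)/2 × 1 = 444.8
  [3→4.5]: (436.1+354.9)/2 × 1.5 = 593.25
  [4.5→8.5]: (354.9+166.7)/2 × 4 = 1043.2
  Sum = 2534.75 µg/L·hr
Tail: C_last/k_e = 166.7/0.201 = 829.353
AUC_0→∞ (buccal film) = 2534.75 + 829.353 = 3364.103 µg/L·hr
F = (AUC_ev/D_ev)/(AUC_iv/D_iv) = (3364.103/15)/(4640/10) = 224.274/464 = 0.4833

F = 0.48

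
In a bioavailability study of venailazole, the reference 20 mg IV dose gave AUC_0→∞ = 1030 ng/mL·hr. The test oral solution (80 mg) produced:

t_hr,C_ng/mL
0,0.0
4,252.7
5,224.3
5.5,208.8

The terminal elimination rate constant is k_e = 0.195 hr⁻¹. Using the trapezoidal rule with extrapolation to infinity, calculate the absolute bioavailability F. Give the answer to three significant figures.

F = 0.467

Trapezoidal AUC_0→5.5 (oral solution):
  [0→4]: (0.0+252.7)/2 × 4 = 505.4
  [4→5]: (252.7+224.3)/2 × 1 = 238.5
  [5→5.5]: (224.3+208.8)/2 × 0.5 = 108.275
  Sum = 852.175 ng/mL·hr
Tail: C_last/k_e = 208.8/0.195 = 1070.769
AUC_0→∞ (oral solution) = 852.175 + 1070.769 = 1922.944 ng/mL·hr
F = (AUC_ev/D_ev)/(AUC_iv/D_iv) = (1922.944/80)/(1030/20) = 24.0368/51.5 = 0.4667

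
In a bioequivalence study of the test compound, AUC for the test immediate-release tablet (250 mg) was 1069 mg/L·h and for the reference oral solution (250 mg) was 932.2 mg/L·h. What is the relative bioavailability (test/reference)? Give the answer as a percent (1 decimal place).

F_rel = (AUC_test/D_test) / (AUC_ref/D_ref)
      = (1069/250) / (932.2/250)
      = 4.276 / 3.7288 = 1.1467 = 114.67%

F_rel = 114.7%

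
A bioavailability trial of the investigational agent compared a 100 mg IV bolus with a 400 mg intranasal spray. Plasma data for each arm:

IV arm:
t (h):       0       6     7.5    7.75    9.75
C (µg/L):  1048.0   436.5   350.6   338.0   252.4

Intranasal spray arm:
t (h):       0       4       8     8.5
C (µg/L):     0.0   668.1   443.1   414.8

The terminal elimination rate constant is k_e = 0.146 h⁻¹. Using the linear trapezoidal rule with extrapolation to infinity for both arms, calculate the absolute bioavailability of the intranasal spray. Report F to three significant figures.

Trapezoidal AUC_0→9.75 (IV):
  [0→6]: (1048.0+436.5)/2 × 6 = 4453.5
  [6→7.5]: (436.5+350.6)/2 × 1.5 = 590.325
  [7.5→7.75]: (350.6+338.0)/2 × 0.25 = 86.075
  [7.75→9.75]: (338.0+252.4)/2 × 2 = 590.4
  Sum = 5720.3 µg/L·h
IV tail: 252.4/0.146 = 1728.767; AUC_iv,0→∞ = 5720.3 + 1728.767 = 7449.067 µg/L·h
Trapezoidal AUC_0→8.5 (intranasal spray):
  [0→4]: (0.0+668.1)/2 × 4 = 1336.2
  [4→8]: (668.1+443.1)/2 × 4 = 2222.4
  [8→8.5]: (443.1+414.8)/2 × 0.5 = 214.475
  Sum = 3773.075 µg/L·h
intranasal spray tail: 414.8/0.146 = 2841.096; AUC_ev,0→∞ = 3773.075 + 2841.096 = 6614.171 µg/L·h
F = (AUC_ev/D_ev)/(AUC_iv/D_iv) = (6614.171/400)/(7449.067/100) = 16.5354/74.49067 = 0.2220

F = 0.222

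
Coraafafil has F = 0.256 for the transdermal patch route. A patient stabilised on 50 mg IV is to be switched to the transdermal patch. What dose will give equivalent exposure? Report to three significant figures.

D_transdermal = 195 mg

For equal systemic exposure: F × D_ev = D_iv
D_ev = D_iv / F = 50 / 0.256 = 195.3125 mg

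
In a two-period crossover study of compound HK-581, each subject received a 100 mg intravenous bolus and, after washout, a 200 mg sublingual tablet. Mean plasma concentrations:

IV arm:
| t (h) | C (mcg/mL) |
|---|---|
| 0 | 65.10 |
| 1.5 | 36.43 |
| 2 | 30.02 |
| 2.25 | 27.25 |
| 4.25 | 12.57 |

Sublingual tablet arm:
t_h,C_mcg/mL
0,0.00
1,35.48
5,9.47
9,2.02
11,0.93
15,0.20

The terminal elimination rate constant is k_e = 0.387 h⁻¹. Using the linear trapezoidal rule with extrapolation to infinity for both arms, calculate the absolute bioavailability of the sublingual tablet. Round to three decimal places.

Trapezoidal AUC_0→4.25 (IV):
  [0→1.5]: (65.10+36.43)/2 × 1.5 = 76.1475
  [1.5→2]: (36.43+30.02)/2 × 0.5 = 16.6125
  [2→2.25]: (30.02+27.25)/2 × 0.25 = 7.15875
  [2.25→4.25]: (27.25+12.57)/2 × 2 = 39.82
  Sum = 139.73875 mcg/mL·h
IV tail: 12.57/0.387 = 32.481; AUC_iv,0→∞ = 139.73875 + 32.481 = 172.21975 mcg/mL·h
Trapezoidal AUC_0→15 (sublingual tablet):
  [0→1]: (0.00+35.48)/2 × 1 = 17.74
  [1→5]: (35.48+9.47)/2 × 4 = 89.9
  [5→9]: (9.47+2.02)/2 × 4 = 22.98
  [9→11]: (2.02+0.93)/2 × 2 = 2.95
  [11→15]: (0.93+0.20)/2 × 4 = 2.26
  Sum = 135.83 mcg/mL·h
sublingual tablet tail: 0.20/0.387 = 0.517; AUC_ev,0→∞ = 135.83 + 0.517 = 136.347 mcg/mL·h
F = (AUC_ev/D_ev)/(AUC_iv/D_iv) = (136.347/200)/(172.21975/100) = 0.681735/1.7221975 = 0.3959

F = 0.396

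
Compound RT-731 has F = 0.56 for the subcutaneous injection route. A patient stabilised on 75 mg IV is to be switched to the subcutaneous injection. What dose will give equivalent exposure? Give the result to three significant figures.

D_subcutaneous = 134 mg

For equal systemic exposure: F × D_ev = D_iv
D_ev = D_iv / F = 75 / 0.56 = 133.929 mg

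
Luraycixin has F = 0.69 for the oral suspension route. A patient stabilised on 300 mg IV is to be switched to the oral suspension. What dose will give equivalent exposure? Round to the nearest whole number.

D_oral = 435 mg

For equal systemic exposure: F × D_ev = D_iv
D_ev = D_iv / F = 300 / 0.69 = 434.783 mg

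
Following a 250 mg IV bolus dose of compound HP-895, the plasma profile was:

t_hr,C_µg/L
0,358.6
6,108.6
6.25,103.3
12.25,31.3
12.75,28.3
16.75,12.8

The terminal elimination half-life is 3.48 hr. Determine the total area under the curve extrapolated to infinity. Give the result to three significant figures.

Trapezoidal AUC_0→16.75:
  [0→6]: (358.6+108.6)/2 × 6 = 1401.6
  [6→6.25]: (108.6+103.3)/2 × 0.25 = 26.4875
  [6.25→12.25]: (103.3+31.3)/2 × 6 = 403.8
  [12.25→12.75]: (31.3+28.3)/2 × 0.5 = 14.9
  [12.75→16.75]: (28.3+12.8)/2 × 4 = 82.2
  Sum = 1928.9875 µg/L·hr
k_e = ln2 / t½ = 0.693147 / 3.48 = 0.1992 hr^-1
Extrapolated tail: C_last / k_e = 12.8 / 0.1992 = 64.257
AUC_0→∞ = 1928.9875 + 64.257 = 1993.2445 µg/L·hr

AUC = 1990 µg/L·hr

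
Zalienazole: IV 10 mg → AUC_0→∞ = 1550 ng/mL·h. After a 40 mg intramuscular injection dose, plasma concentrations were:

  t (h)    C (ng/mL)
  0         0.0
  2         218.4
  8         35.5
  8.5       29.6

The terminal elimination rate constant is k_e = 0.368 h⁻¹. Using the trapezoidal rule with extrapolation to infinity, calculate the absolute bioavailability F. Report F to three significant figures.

F = 0.174

Trapezoidal AUC_0→8.5 (intramuscular injection):
  [0→2]: (0.0+218.4)/2 × 2 = 218.4
  [2→8]: (218.4+35.5)/2 × 6 = 761.7
  [8→8.5]: (35.5+29.6)/2 × 0.5 = 16.275
  Sum = 996.375 ng/mL·h
Tail: C_last/k_e = 29.6/0.368 = 80.435
AUC_0→∞ (intramuscular injection) = 996.375 + 80.435 = 1076.81 ng/mL·h
F = (AUC_ev/D_ev)/(AUC_iv/D_iv) = (1076.81/40)/(1550/10) = 26.92025/155 = 0.1737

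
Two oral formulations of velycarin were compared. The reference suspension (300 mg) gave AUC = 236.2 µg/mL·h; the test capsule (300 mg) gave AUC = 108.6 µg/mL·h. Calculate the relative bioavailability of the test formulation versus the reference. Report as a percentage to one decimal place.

F_rel = (AUC_test/D_test) / (AUC_ref/D_ref)
      = (108.6/300) / (236.2/300)
      = 0.362 / 0.787333 = 0.4598 = 45.98%

F_rel = 46.0%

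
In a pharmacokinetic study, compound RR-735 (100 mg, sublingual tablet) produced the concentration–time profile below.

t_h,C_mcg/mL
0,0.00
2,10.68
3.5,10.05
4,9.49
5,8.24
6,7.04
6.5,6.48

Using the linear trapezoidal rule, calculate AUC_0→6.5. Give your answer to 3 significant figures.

AUC = 51.0 mcg/mL·h

Trapezoidal AUC_0→6.5:
  [0→2]: (0.00+10.68)/2 × 2 = 10.68
  [2→3.5]: (10.68+10.05)/2 × 1.5 = 15.5475
  [3.5→4]: (10.05+9.49)/2 × 0.5 = 4.885
  [4→5]: (9.49+8.24)/2 × 1 = 8.865
  [5→6]: (8.24+7.04)/2 × 1 = 7.64
  [6→6.5]: (7.04+6.48)/2 × 0.5 = 3.38
  Sum = 50.9975 mcg/mL·h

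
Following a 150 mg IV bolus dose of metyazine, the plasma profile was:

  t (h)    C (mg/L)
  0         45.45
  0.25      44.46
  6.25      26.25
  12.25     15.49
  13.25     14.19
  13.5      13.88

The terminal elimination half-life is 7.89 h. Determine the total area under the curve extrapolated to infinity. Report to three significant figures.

AUC = 525 mg/L·h

Trapezoidal AUC_0→13.5:
  [0→0.25]: (45.45+44.46)/2 × 0.25 = 11.23875
  [0.25→6.25]: (44.46+26.25)/2 × 6 = 212.13
  [6.25→12.25]: (26.25+15.49)/2 × 6 = 125.22
  [12.25→13.25]: (15.49+14.19)/2 × 1 = 14.84
  [13.25→13.5]: (14.19+13.88)/2 × 0.25 = 3.50875
  Sum = 366.9375 mg/L·h
k_e = ln2 / t½ = 0.693147 / 7.89 = 0.0879 h^-1
Extrapolated tail: C_last / k_e = 13.88 / 0.0879 = 157.907
AUC_0→∞ = 366.9375 + 157.907 = 524.8445 mg/L·h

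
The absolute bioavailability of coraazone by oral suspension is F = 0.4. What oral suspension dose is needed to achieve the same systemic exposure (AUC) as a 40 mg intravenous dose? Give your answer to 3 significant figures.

D_oral = 100 mg

For equal systemic exposure: F × D_ev = D_iv
D_ev = D_iv / F = 40 / 0.4 = 100 mg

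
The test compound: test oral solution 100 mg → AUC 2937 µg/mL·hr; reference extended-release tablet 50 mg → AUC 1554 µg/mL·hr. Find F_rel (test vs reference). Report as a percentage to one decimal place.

F_rel = 94.5%

F_rel = (AUC_test/D_test) / (AUC_ref/D_ref)
      = (2937/100) / (1554/50)
      = 29.37 / 31.08 = 0.9450 = 94.50%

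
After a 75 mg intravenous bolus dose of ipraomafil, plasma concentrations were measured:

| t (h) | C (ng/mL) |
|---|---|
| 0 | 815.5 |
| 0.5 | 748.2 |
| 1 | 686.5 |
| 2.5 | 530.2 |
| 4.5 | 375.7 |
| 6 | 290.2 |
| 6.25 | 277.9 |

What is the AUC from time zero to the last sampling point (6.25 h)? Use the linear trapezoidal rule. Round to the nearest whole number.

Trapezoidal AUC_0→6.25:
  [0→0.5]: (815.5+748.2)/2 × 0.5 = 390.925
  [0.5→1]: (748.2+686.5)/2 × 0.5 = 358.675
  [1→2.5]: (686.5+530.2)/2 × 1.5 = 912.525
  [2.5→4.5]: (530.2+375.7)/2 × 2 = 905.9
  [4.5→6]: (375.7+290.2)/2 × 1.5 = 499.425
  [6→6.25]: (290.2+277.9)/2 × 0.25 = 71.0125
  Sum = 3138.4625 ng/mL·h

AUC = 3138 ng/mL·h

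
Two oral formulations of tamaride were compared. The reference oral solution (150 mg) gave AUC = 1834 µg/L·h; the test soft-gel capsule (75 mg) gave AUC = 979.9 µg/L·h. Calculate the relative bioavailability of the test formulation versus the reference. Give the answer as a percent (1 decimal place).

F_rel = 106.9%

F_rel = (AUC_test/D_test) / (AUC_ref/D_ref)
      = (979.9/75) / (1834/150)
      = 13.0653 / 12.2267 = 1.0686 = 106.86%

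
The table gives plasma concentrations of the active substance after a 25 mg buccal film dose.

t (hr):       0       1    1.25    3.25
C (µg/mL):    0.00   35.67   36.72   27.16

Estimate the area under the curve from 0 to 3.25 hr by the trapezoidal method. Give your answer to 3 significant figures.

AUC = 90.8 µg/mL·hr

Trapezoidal AUC_0→3.25:
  [0→1]: (0.00+35.67)/2 × 1 = 17.835
  [1→1.25]: (35.67+36.72)/2 × 0.25 = 9.04875
  [1.25→3.25]: (36.72+27.16)/2 × 2 = 63.88
  Sum = 90.76375 µg/mL·hr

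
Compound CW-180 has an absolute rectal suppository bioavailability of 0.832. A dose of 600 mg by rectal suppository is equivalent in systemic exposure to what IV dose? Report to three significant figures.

D_iv = 499 mg

Systemic exposure from an extravascular dose = F × D_ev, so the equivalent IV dose is F × D_ev.
D_iv = F × D_ev = 0.832 × 600 = 499.2 mg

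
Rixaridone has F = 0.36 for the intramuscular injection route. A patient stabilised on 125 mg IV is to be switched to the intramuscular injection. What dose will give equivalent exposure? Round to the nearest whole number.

For equal systemic exposure: F × D_ev = D_iv
D_ev = D_iv / F = 125 / 0.36 = 347.222 mg

D_intramuscular = 347 mg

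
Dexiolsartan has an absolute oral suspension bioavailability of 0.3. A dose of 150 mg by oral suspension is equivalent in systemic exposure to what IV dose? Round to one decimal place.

D_iv = 45.0 mg

Systemic exposure from an extravascular dose = F × D_ev, so the equivalent IV dose is F × D_ev.
D_iv = F × D_ev = 0.3 × 150 = 45 mg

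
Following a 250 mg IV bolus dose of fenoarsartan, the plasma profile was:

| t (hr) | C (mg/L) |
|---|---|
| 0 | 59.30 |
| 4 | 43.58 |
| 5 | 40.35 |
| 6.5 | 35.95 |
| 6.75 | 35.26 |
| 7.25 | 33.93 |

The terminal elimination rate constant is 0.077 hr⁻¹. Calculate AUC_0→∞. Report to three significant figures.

Trapezoidal AUC_0→7.25:
  [0→4]: (59.30+43.58)/2 × 4 = 205.76
  [4→5]: (43.58+40.35)/2 × 1 = 41.965
  [5→6.5]: (40.35+35.95)/2 × 1.5 = 57.225
  [6.5→6.75]: (35.95+35.26)/2 × 0.25 = 8.90125
  [6.75→7.25]: (35.26+33.93)/2 × 0.5 = 17.2975
  Sum = 331.14875 mg/L·hr
Extrapolated tail: C_last / k_e = 33.93 / 0.077 = 440.649
AUC_0→∞ = 331.14875 + 440.649 = 771.79775 mg/L·hr

AUC = 772 mg/L·hr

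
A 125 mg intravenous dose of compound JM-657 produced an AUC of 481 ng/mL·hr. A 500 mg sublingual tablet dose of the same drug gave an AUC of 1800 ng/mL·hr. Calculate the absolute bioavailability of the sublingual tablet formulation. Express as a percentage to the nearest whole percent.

F = (AUC_ev / D_ev) / (AUC_iv / D_iv)
  = (1800/500) / (481/125)
  = 3.6 / 3.848 = 0.9356
  = 93.56%

F = 94%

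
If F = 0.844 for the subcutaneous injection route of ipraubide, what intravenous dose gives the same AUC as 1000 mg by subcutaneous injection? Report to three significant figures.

Systemic exposure from an extravascular dose = F × D_ev, so the equivalent IV dose is F × D_ev.
D_iv = F × D_ev = 0.844 × 1000 = 844 mg

D_iv = 844 mg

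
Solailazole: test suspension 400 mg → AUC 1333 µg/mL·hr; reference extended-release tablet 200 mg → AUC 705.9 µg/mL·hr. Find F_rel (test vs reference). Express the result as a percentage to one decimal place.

F_rel = 94.4%

F_rel = (AUC_test/D_test) / (AUC_ref/D_ref)
      = (1333/400) / (705.9/200)
      = 3.3325 / 3.5295 = 0.9442 = 94.42%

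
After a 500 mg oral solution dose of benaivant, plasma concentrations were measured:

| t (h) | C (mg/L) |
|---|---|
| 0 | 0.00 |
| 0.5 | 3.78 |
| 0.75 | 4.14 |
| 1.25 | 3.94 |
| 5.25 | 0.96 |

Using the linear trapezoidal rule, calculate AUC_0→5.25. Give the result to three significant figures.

AUC = 13.8 mg/L·h

Trapezoidal AUC_0→5.25:
  [0→0.5]: (0.00+3.78)/2 × 0.5 = 0.945
  [0.5→0.75]: (3.78+4.14)/2 × 0.25 = 0.99
  [0.75→1.25]: (4.14+3.94)/2 × 0.5 = 2.02
  [1.25→5.25]: (3.94+0.96)/2 × 4 = 9.8
  Sum = 13.755 mg/L·h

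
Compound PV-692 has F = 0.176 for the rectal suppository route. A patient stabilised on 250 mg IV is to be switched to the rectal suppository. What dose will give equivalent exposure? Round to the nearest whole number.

For equal systemic exposure: F × D_ev = D_iv
D_ev = D_iv / F = 250 / 0.176 = 1420.45 mg

D_rectal = 1420 mg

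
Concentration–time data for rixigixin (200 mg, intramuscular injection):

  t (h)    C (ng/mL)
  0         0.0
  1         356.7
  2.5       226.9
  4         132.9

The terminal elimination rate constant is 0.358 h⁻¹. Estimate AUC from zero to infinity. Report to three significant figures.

Trapezoidal AUC_0→4:
  [0→1]: (0.0+356.7)/2 × 1 = 178.35
  [1→2.5]: (356.7+226.9)/2 × 1.5 = 437.7
  [2.5→4]: (226.9+132.9)/2 × 1.5 = 269.85
  Sum = 885.9 ng/mL·h
Extrapolated tail: C_last / k_e = 132.9 / 0.358 = 371.229
AUC_0→∞ = 885.9 + 371.229 = 1257.129 ng/mL·h

AUC = 1260 ng/mL·h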